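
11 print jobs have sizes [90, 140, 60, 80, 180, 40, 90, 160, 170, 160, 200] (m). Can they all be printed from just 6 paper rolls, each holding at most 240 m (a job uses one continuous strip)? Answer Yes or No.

Total = 1370 m; ⌈1370/240⌉ = 6.
The bound of 6 does not rule out 6, but exhaustive search shows no assignment into 6 paper rolls of capacity 240 m exists — the minimum is 7.

No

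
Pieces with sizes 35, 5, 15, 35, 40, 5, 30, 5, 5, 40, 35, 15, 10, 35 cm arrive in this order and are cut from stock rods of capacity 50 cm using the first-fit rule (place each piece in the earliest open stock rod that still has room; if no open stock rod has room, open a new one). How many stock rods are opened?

  35 → stock rod 1 (new)  [load 35/50]
  5 → stock rod 1  [load 40/50]
  15 → stock rod 2 (new)  [load 15/50]
  35 → stock rod 2  [load 50/50]
  40 → stock rod 3 (new)  [load 40/50]
  5 → stock rod 1  [load 45/50]
  30 → stock rod 4 (new)  [load 30/50]
  5 → stock rod 1  [load 50/50]
  5 → stock rod 3  [load 45/50]
  40 → stock rod 5 (new)  [load 40/50]
  35 → stock rod 6 (new)  [load 35/50]
  15 → stock rod 4  [load 45/50]
  10 → stock rod 5  [load 50/50]
  35 → stock rod 7 (new)  [load 35/50]
7 stock rods opened.

7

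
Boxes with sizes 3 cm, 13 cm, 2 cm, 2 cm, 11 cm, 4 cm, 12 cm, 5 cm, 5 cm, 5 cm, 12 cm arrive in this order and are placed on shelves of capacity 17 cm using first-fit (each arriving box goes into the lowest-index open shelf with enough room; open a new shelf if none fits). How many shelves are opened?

5

  3 → shelf 1 (new)  [load 3/17]
  13 → shelf 1  [load 16/17]
  2 → shelf 2 (new)  [load 2/17]
  2 → shelf 2  [load 4/17]
  11 → shelf 2  [load 15/17]
  4 → shelf 3 (new)  [load 4/17]
  12 → shelf 3  [load 16/17]
  5 → shelf 4 (new)  [load 5/17]
  5 → shelf 4  [load 10/17]
  5 → shelf 4  [load 15/17]
  12 → shelf 5 (new)  [load 12/17]
5 shelves opened.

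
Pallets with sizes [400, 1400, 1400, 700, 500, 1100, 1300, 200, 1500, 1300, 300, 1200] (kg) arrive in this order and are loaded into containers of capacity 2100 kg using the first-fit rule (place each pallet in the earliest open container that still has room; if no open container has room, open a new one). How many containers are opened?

7

  400 → container 1 (new)  [load 400/2100]
  1400 → container 1  [load 1800/2100]
  1400 → container 2 (new)  [load 1400/2100]
  700 → container 2  [load 2100/2100]
  500 → container 3 (new)  [load 500/2100]
  1100 → container 3  [load 1600/2100]
  1300 → container 4 (new)  [load 1300/2100]
  200 → container 1  [load 2000/2100]
  1500 → container 5 (new)  [load 1500/2100]
  1300 → container 6 (new)  [load 1300/2100]
  300 → container 3  [load 1900/2100]
  1200 → container 7 (new)  [load 1200/2100]
7 containers opened.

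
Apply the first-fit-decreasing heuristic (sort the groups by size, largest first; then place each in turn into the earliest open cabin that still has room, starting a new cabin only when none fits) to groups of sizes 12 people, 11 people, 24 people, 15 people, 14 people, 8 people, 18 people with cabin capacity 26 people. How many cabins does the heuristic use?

4

Sorted descending: 24, 18, 15, 14, 12, 11, 8.
  24 → cabin 1 (new)  [load 24/26]
  18 → cabin 2 (new)  [load 18/26]
  15 → cabin 3 (new)  [load 15/26]
  14 → cabin 4 (new)  [load 14/26]
  12 → cabin 4  [load 26/26]
  11 → cabin 3  [load 26/26]
  8 → cabin 2  [load 26/26]
4 cabins opened.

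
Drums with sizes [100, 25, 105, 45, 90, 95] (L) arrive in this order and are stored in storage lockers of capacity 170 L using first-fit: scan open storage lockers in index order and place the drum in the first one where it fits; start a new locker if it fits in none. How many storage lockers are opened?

4

  100 → locker 1 (new)  [load 100/170]
  25 → locker 1  [load 125/170]
  105 → locker 2 (new)  [load 105/170]
  45 → locker 1  [load 170/170]
  90 → locker 3 (new)  [load 90/170]
  95 → locker 4 (new)  [load 95/170]
4 storage lockers opened.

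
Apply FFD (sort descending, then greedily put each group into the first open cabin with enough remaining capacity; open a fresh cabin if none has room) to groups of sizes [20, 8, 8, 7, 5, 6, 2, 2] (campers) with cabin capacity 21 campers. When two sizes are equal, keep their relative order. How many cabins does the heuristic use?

Sorted descending: 20, 8, 8, 7, 6, 5, 2, 2.
  20 → cabin 1 (new)  [load 20/21]
  8 → cabin 2 (new)  [load 8/21]
  8 → cabin 2  [load 16/21]
  7 → cabin 3 (new)  [load 7/21]
  6 → cabin 3  [load 13/21]
  5 → cabin 2  [load 21/21]
  2 → cabin 3  [load 15/21]
  2 → cabin 3  [load 17/21]
3 cabins opened.

3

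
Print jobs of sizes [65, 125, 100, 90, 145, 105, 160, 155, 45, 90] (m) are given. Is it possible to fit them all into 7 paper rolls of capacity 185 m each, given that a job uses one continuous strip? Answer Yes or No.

A valid assignment using 7 paper rolls:
  roll 1: 160 = 160
  roll 2: 155 = 155
  roll 3: 145 = 145
  roll 4: 125 + 45 = 170
  roll 5: 105 + 65 = 170
  roll 6: 100 = 100
  roll 7: 90 + 90 = 180
Every load is within 185 m, so 7 paper rolls suffice.

Yes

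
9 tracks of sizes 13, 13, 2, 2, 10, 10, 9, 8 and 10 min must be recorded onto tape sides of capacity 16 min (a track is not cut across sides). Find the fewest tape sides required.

7

Total = 13 + 13 + 10 + 10 + 10 + 9 + 8 + 2 + 2 = 77 min.
Lower bound: ⌈77/16⌉ = 5 tape sides.
Also, 6 tracks each exceed 8 min, and no two of those can share a side, so at least 6 tape sides are needed.
A packing using 7 tape sides:
  side 1: 13 + 2 = 15
  side 2: 13 + 2 = 15
  side 3: 10 = 10
  side 4: 10 = 10
  side 5: 10 = 10
  side 6: 9 = 9
  side 7: 8 = 8
No arrangement into 6 tape sides stays within capacity, so 7 is optimal.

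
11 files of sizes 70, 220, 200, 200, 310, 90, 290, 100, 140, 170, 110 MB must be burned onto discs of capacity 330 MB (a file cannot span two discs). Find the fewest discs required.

Total = 310 + 290 + 220 + 200 + 200 + 170 + 140 + 110 + 100 + 90 + 70 = 1900 MB.
Lower bound: ⌈1900/330⌉ = 6 discs.
A packing using 7 discs:
  disc 1: 310 = 310
  disc 2: 290 = 290
  disc 3: 220 + 110 = 330
  disc 4: 200 + 100 = 300
  disc 5: 200 + 90 = 290
  disc 6: 170 + 140 = 310
  disc 7: 70 = 70
No arrangement into 6 discs stays within capacity, so 7 is optimal.

7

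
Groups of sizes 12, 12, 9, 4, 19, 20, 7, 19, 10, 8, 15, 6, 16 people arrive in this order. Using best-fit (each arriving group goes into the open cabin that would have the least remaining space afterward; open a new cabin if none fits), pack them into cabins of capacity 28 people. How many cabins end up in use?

  12 → cabin 1 (new)  [load 12/28]
  12 → cabin 1  [load 24/28]
  9 → cabin 2 (new)  [load 9/28]
  4 → cabin 1  [load 28/28]
  19 → cabin 2  [load 28/28]
  20 → cabin 3 (new)  [load 20/28]
  7 → cabin 3  [load 27/28]
  19 → cabin 4 (new)  [load 19/28]
  10 → cabin 5 (new)  [load 10/28]
  8 → cabin 4  [load 27/28]
  15 → cabin 5  [load 25/28]
  6 → cabin 6 (new)  [load 6/28]
  16 → cabin 6  [load 22/28]
6 cabins opened.

6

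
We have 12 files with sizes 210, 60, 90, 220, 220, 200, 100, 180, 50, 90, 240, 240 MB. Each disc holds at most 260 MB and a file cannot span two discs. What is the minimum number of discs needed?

Total = 240 + 240 + 220 + 220 + 210 + 200 + 180 + 100 + 90 + 90 + 60 + 50 = 1900 MB.
Lower bound: ⌈1900/260⌉ = 8 discs.
A packing using 9 discs:
  disc 1: 240 = 240
  disc 2: 240 = 240
  disc 3: 220 = 220
  disc 4: 220 = 220
  disc 5: 210 + 50 = 260
  disc 6: 200 + 60 = 260
  disc 7: 180 = 180
  disc 8: 100 + 90 = 190
  disc 9: 90 = 90
No arrangement into 8 discs stays within capacity, so 9 is optimal.

9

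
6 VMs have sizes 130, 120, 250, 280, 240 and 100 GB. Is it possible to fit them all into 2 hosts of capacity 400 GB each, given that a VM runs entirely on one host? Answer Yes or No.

Total = 1120 GB; ⌈1120/400⌉ = 3.
At least 3 hosts are required, but only 2 are allowed.

No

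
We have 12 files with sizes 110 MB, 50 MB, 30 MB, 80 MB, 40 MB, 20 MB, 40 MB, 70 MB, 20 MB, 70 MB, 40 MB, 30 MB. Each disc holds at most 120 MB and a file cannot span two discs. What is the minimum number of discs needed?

Total = 110 + 80 + 70 + 70 + 50 + 40 + 40 + 40 + 30 + 30 + 20 + 20 = 600 MB.
Lower bound: ⌈600/120⌉ = 5 discs.
A packing using 6 discs:
  disc 1: 110 = 110
  disc 2: 80 + 40 = 120
  disc 3: 70 + 50 = 120
  disc 4: 70 + 40 = 110
  disc 5: 40 + 30 + 30 + 20 = 120
  disc 6: 20 = 20
No arrangement into 5 discs stays within capacity, so 6 is optimal.

6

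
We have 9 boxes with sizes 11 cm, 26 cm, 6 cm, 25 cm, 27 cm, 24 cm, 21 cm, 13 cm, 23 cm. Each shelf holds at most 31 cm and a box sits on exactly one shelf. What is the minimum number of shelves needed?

7

Total = 27 + 26 + 25 + 24 + 23 + 21 + 13 + 11 + 6 = 176 cm.
Lower bound: ⌈176/31⌉ = 6 shelves.
A packing using 7 shelves:
  shelf 1: 27 = 27
  shelf 2: 26 = 26
  shelf 3: 25 + 6 = 31
  shelf 4: 24 = 24
  shelf 5: 23 = 23
  shelf 6: 21 = 21
  shelf 7: 13 + 11 = 24
No arrangement into 6 shelves stays within capacity, so 7 is optimal.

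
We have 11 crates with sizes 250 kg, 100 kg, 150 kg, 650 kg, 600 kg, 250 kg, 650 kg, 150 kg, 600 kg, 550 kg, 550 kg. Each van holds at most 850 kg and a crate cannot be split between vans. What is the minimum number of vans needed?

Total = 650 + 650 + 600 + 600 + 550 + 550 + 250 + 250 + 150 + 150 + 100 = 4500 kg.
Lower bound: ⌈4500/850⌉ = 6 vans.
A packing using 6 vans:
  van 1: 650 + 150 = 800
  van 2: 650 + 150 = 800
  van 3: 600 + 250 = 850
  van 4: 600 + 250 = 850
  van 5: 550 + 100 = 650
  van 6: 550 = 550
This matches the lower bound, so 6 is optimal.

6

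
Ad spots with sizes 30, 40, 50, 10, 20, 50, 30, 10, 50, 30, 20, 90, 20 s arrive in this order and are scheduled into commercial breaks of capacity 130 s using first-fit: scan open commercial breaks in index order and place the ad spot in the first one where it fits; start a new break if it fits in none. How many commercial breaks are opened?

4

  30 → break 1 (new)  [load 30/130]
  40 → break 1  [load 70/130]
  50 → break 1  [load 120/130]
  10 → break 1  [load 130/130]
  20 → break 2 (new)  [load 20/130]
  50 → break 2  [load 70/130]
  30 → break 2  [load 100/130]
  10 → break 2  [load 110/130]
  50 → break 3 (new)  [load 50/130]
  30 → break 3  [load 80/130]
  20 → break 2  [load 130/130]
  90 → break 4 (new)  [load 90/130]
  20 → break 3  [load 100/130]
4 commercial breaks opened.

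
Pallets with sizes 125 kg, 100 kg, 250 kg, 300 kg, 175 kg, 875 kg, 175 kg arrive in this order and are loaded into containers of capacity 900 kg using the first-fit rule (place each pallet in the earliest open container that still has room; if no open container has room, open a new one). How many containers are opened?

  125 → container 1 (new)  [load 125/900]
  100 → container 1  [load 225/900]
  250 → container 1  [load 475/900]
  300 → container 1  [load 775/900]
  175 → container 2 (new)  [load 175/900]
  875 → container 3 (new)  [load 875/900]
  175 → container 2  [load 350/900]
3 containers opened.

3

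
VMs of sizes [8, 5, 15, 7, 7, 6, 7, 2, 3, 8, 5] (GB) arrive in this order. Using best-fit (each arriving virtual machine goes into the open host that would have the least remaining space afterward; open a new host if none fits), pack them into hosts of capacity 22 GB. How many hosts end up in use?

4

  8 → host 1 (new)  [load 8/22]
  5 → host 1  [load 13/22]
  15 → host 2 (new)  [load 15/22]
  7 → host 2  [load 22/22]
  7 → host 1  [load 20/22]
  6 → host 3 (new)  [load 6/22]
  7 → host 3  [load 13/22]
  2 → host 1  [load 22/22]
  3 → host 3  [load 16/22]
  8 → host 4 (new)  [load 8/22]
  5 → host 3  [load 21/22]
4 hosts opened.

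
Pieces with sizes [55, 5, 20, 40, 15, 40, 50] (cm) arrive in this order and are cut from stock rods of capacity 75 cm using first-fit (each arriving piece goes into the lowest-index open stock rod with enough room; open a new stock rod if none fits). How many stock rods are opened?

4

  55 → stock rod 1 (new)  [load 55/75]
  5 → stock rod 1  [load 60/75]
  20 → stock rod 2 (new)  [load 20/75]
  40 → stock rod 2  [load 60/75]
  15 → stock rod 1  [load 75/75]
  40 → stock rod 3 (new)  [load 40/75]
  50 → stock rod 4 (new)  [load 50/75]
4 stock rods opened.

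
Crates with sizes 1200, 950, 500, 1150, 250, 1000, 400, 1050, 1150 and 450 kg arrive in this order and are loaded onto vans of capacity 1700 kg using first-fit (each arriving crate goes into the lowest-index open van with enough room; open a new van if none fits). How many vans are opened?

  1200 → van 1 (new)  [load 1200/1700]
  950 → van 2 (new)  [load 950/1700]
  500 → van 1  [load 1700/1700]
  1150 → van 3 (new)  [load 1150/1700]
  250 → van 2  [load 1200/1700]
  1000 → van 4 (new)  [load 1000/1700]
  400 → van 2  [load 1600/1700]
  1050 → van 5 (new)  [load 1050/1700]
  1150 → van 6 (new)  [load 1150/1700]
  450 → van 3  [load 1600/1700]
6 vans opened.

6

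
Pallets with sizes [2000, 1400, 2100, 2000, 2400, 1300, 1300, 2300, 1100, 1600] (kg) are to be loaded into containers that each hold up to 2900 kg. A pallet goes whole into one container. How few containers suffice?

Total = 2400 + 2300 + 2100 + 2000 + 2000 + 1600 + 1400 + 1300 + 1300 + 1100 = 17500 kg.
Lower bound: ⌈17500/2900⌉ = 7 containers.
A packing using 8 containers:
  container 1: 2400 = 2400
  container 2: 2300 = 2300
  container 3: 2100 = 2100
  container 4: 2000 = 2000
  container 5: 2000 = 2000
  container 6: 1600 + 1300 = 2900
  container 7: 1400 + 1300 = 2700
  container 8: 1100 = 1100
No arrangement into 7 containers stays within capacity, so 8 is optimal.

8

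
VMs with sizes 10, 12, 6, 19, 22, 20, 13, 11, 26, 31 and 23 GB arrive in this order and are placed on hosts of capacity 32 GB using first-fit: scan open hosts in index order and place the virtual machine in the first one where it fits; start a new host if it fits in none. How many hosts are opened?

7

  10 → host 1 (new)  [load 10/32]
  12 → host 1  [load 22/32]
  6 → host 1  [load 28/32]
  19 → host 2 (new)  [load 19/32]
  22 → host 3 (new)  [load 22/32]
  20 → host 4 (new)  [load 20/32]
  13 → host 2  [load 32/32]
  11 → host 4  [load 31/32]
  26 → host 5 (new)  [load 26/32]
  31 → host 6 (new)  [load 31/32]
  23 → host 7 (new)  [load 23/32]
7 hosts opened.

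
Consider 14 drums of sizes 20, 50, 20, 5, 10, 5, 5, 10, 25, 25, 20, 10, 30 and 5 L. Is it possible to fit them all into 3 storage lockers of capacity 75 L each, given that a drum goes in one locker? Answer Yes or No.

No

Total = 240 L; ⌈240/75⌉ = 4.
At least 4 storage lockers are required, but only 3 are allowed.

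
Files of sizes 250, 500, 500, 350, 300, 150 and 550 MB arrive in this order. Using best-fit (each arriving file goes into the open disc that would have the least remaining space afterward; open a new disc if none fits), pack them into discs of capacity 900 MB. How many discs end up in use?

  250 → disc 1 (new)  [load 250/900]
  500 → disc 1  [load 750/900]
  500 → disc 2 (new)  [load 500/900]
  350 → disc 2  [load 850/900]
  300 → disc 3 (new)  [load 300/900]
  150 → disc 1  [load 900/900]
  550 → disc 3  [load 850/900]
3 discs opened.

3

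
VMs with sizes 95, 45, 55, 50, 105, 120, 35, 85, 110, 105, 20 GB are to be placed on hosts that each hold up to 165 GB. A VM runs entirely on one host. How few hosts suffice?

Total = 120 + 110 + 105 + 105 + 95 + 85 + 55 + 50 + 45 + 35 + 20 = 825 GB.
Lower bound: ⌈825/165⌉ = 5 hosts.
Also, 6 VMs each exceed 165/2 GB, and no two of those can share a host, so at least 6 hosts are needed.
A packing using 6 hosts:
  host 1: 120 + 45 = 165
  host 2: 110 + 55 = 165
  host 3: 105 + 50 = 155
  host 4: 105 + 35 + 20 = 160
  host 5: 95 = 95
  host 6: 85 = 85
This matches the lower bound, so 6 is optimal.

6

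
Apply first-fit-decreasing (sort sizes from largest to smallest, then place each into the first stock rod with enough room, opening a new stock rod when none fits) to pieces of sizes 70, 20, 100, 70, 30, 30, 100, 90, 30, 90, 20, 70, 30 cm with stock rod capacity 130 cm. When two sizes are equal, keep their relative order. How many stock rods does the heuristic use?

7

Sorted descending: 100, 100, 90, 90, 70, 70, 70, 30, 30, 30, 30, 20, 20.
  100 → stock rod 1 (new)  [load 100/130]
  100 → stock rod 2 (new)  [load 100/130]
  90 → stock rod 3 (new)  [load 90/130]
  90 → stock rod 4 (new)  [load 90/130]
  70 → stock rod 5 (new)  [load 70/130]
  70 → stock rod 6 (new)  [load 70/130]
  70 → stock rod 7 (new)  [load 70/130]
  30 → stock rod 1  [load 130/130]
  30 → stock rod 2  [load 130/130]
  30 → stock rod 3  [load 120/130]
  30 → stock rod 4  [load 120/130]
  20 → stock rod 5  [load 90/130]
  20 → stock rod 5  [load 110/130]
7 stock rods opened.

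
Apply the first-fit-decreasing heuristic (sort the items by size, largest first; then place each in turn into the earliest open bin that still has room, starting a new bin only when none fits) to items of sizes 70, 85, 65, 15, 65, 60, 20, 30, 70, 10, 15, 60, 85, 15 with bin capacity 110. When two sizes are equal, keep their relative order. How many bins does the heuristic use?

Sorted descending: 85, 85, 70, 70, 65, 65, 60, 60, 30, 20, 15, 15, 15, 10.
  85 → bin 1 (new)  [load 85/110]
  85 → bin 2 (new)  [load 85/110]
  70 → bin 3 (new)  [load 70/110]
  70 → bin 4 (new)  [load 70/110]
  65 → bin 5 (new)  [load 65/110]
  65 → bin 6 (new)  [load 65/110]
  60 → bin 7 (new)  [load 60/110]
  60 → bin 8 (new)  [load 60/110]
  30 → bin 3  [load 100/110]
  20 → bin 1  [load 105/110]
  15 → bin 2  [load 100/110]
  15 → bin 4  [load 85/110]
  15 → bin 4  [load 100/110]
  10 → bin 2  [load 110/110]
8 bins opened.

8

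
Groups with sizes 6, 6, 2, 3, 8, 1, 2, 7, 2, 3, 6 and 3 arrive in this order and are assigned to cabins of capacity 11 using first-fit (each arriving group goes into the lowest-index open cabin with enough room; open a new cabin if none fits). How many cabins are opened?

  6 → cabin 1 (new)  [load 6/11]
  6 → cabin 2 (new)  [load 6/11]
  2 → cabin 1  [load 8/11]
  3 → cabin 1  [load 11/11]
  8 → cabin 3 (new)  [load 8/11]
  1 → cabin 2  [load 7/11]
  2 → cabin 2  [load 9/11]
  7 → cabin 4 (new)  [load 7/11]
  2 → cabin 2  [load 11/11]
  3 → cabin 3  [load 11/11]
  6 → cabin 5 (new)  [load 6/11]
  3 → cabin 4  [load 10/11]
5 cabins opened.

5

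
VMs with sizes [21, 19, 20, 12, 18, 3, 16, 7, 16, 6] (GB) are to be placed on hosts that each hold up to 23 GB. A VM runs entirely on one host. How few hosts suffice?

7

Total = 21 + 20 + 19 + 18 + 16 + 16 + 12 + 7 + 6 + 3 = 138 GB.
Lower bound: ⌈138/23⌉ = 6 hosts.
Also, 7 VMs each exceed 23/2 GB, and no two of those can share a host, so at least 7 hosts are needed.
A packing using 7 hosts:
  host 1: 21 = 21
  host 2: 20 + 3 = 23
  host 3: 19 = 19
  host 4: 18 = 18
  host 5: 16 + 7 = 23
  host 6: 16 + 6 = 22
  host 7: 12 = 12
This matches the lower bound, so 7 is optimal.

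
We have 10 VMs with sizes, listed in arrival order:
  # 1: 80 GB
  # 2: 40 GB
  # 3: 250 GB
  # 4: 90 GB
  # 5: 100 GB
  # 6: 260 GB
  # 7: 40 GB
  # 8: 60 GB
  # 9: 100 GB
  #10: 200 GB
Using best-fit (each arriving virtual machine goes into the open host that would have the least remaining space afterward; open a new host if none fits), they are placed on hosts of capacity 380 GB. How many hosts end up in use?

4

  80 → host 1 (new)  [load 80/380]
  40 → host 1  [load 120/380]
  250 → host 1  [load 370/380]
  90 → host 2 (new)  [load 90/380]
  100 → host 2  [load 190/380]
  260 → host 3 (new)  [load 260/380]
  40 → host 3  [load 300/380]
  60 → host 3  [load 360/380]
  100 → host 2  [load 290/380]
  200 → host 4 (new)  [load 200/380]
4 hosts opened.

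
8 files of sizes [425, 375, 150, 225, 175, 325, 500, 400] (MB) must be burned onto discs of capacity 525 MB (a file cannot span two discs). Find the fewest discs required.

6

Total = 500 + 425 + 400 + 375 + 325 + 225 + 175 + 150 = 2575 MB.
Lower bound: ⌈2575/525⌉ = 5 discs.
A packing using 6 discs:
  disc 1: 500 = 500
  disc 2: 425 = 425
  disc 3: 400 = 400
  disc 4: 375 + 150 = 525
  disc 5: 325 + 175 = 500
  disc 6: 225 = 225
No arrangement into 5 discs stays within capacity, so 6 is optimal.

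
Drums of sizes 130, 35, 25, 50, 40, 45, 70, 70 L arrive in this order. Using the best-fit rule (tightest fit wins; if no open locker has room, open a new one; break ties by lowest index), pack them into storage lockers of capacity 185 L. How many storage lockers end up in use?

  130 → locker 1 (new)  [load 130/185]
  35 → locker 1  [load 165/185]
  25 → locker 2 (new)  [load 25/185]
  50 → locker 2  [load 75/185]
  40 → locker 2  [load 115/185]
  45 → locker 2  [load 160/185]
  70 → locker 3 (new)  [load 70/185]
  70 → locker 3  [load 140/185]
3 storage lockers opened.

3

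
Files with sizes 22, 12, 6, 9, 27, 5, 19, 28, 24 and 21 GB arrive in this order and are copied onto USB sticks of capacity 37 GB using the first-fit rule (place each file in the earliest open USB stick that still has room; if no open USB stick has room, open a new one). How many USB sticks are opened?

  22 → USB stick 1 (new)  [load 22/37]
  12 → USB stick 1  [load 34/37]
  6 → USB stick 2 (new)  [load 6/37]
  9 → USB stick 2  [load 15/37]
  27 → USB stick 3 (new)  [load 27/37]
  5 → USB stick 2  [load 20/37]
  19 → USB stick 4 (new)  [load 19/37]
  28 → USB stick 5 (new)  [load 28/37]
  24 → USB stick 6 (new)  [load 24/37]
  21 → USB stick 7 (new)  [load 21/37]
7 USB sticks opened.

7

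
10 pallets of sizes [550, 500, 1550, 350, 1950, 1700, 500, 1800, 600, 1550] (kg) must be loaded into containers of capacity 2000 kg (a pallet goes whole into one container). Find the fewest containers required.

Total = 1950 + 1800 + 1700 + 1550 + 1550 + 600 + 550 + 500 + 500 + 350 = 11050 kg.
Lower bound: ⌈11050/2000⌉ = 6 containers.
A packing using 7 containers:
  container 1: 1950 = 1950
  container 2: 1800 = 1800
  container 3: 1700 = 1700
  container 4: 1550 + 350 = 1900
  container 5: 1550 = 1550
  container 6: 600 + 550 + 500 = 1650
  container 7: 500 = 500
No arrangement into 6 containers stays within capacity, so 7 is optimal.

7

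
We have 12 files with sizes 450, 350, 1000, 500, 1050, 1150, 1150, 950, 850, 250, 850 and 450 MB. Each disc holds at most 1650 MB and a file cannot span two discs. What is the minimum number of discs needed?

Total = 1150 + 1150 + 1050 + 1000 + 950 + 850 + 850 + 500 + 450 + 450 + 350 + 250 = 9000 MB.
Lower bound: ⌈9000/1650⌉ = 6 discs.
Also, 7 files each exceed 825 MB, and no two of those can share a disc, so at least 7 discs are needed.
A packing using 7 discs:
  disc 1: 1150 + 500 = 1650
  disc 2: 1150 + 450 = 1600
  disc 3: 1050 + 450 = 1500
  disc 4: 1000 + 350 + 250 = 1600
  disc 5: 950 = 950
  disc 6: 850 = 850
  disc 7: 850 = 850
This matches the lower bound, so 7 is optimal.

7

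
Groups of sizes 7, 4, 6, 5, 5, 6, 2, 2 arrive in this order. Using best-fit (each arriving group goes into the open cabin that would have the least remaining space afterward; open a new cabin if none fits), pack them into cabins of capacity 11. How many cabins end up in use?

4

  7 → cabin 1 (new)  [load 7/11]
  4 → cabin 1  [load 11/11]
  6 → cabin 2 (new)  [load 6/11]
  5 → cabin 2  [load 11/11]
  5 → cabin 3 (new)  [load 5/11]
  6 → cabin 3  [load 11/11]
  2 → cabin 4 (new)  [load 2/11]
  2 → cabin 4  [load 4/11]
4 cabins opened.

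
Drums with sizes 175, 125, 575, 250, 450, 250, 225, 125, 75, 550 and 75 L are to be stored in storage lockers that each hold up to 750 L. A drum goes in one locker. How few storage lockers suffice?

4

Total = 575 + 550 + 450 + 250 + 250 + 225 + 175 + 125 + 125 + 75 + 75 = 2875 L.
Lower bound: ⌈2875/750⌉ = 4 storage lockers.
A packing using 4 storage lockers:
  locker 1: 575 + 175 = 750
  locker 2: 550 + 125 + 75 = 750
  locker 3: 450 + 250 = 700
  locker 4: 250 + 225 + 125 + 75 = 675
This matches the lower bound, so 4 is optimal.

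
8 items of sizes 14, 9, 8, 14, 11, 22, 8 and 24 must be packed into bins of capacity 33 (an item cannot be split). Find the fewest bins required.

Total = 24 + 22 + 14 + 14 + 11 + 9 + 8 + 8 = 110.
Lower bound: ⌈110/33⌉ = 4 bins.
A packing using 4 bins:
  bin 1: 24 + 9 = 33
  bin 2: 22 + 11 = 33
  bin 3: 14 + 14 = 28
  bin 4: 8 + 8 = 16
This matches the lower bound, so 4 is optimal.

4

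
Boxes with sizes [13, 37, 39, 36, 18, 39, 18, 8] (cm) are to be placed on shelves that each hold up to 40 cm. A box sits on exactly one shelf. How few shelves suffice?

Total = 39 + 39 + 37 + 36 + 18 + 18 + 13 + 8 = 208 cm.
Lower bound: ⌈208/40⌉ = 6 shelves.
A packing using 6 shelves:
  shelf 1: 39 = 39
  shelf 2: 39 = 39
  shelf 3: 37 = 37
  shelf 4: 36 = 36
  shelf 5: 18 + 18 = 36
  shelf 6: 13 + 8 = 21
This matches the lower bound, so 6 is optimal.

6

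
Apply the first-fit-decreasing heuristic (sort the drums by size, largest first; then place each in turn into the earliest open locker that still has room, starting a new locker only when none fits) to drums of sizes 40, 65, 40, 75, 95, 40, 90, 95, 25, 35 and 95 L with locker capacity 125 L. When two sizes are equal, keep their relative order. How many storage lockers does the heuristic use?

Sorted descending: 95, 95, 95, 90, 75, 65, 40, 40, 40, 35, 25.
  95 → locker 1 (new)  [load 95/125]
  95 → locker 2 (new)  [load 95/125]
  95 → locker 3 (new)  [load 95/125]
  90 → locker 4 (new)  [load 90/125]
  75 → locker 5 (new)  [load 75/125]
  65 → locker 6 (new)  [load 65/125]
  40 → locker 5  [load 115/125]
  40 → locker 6  [load 105/125]
  40 → locker 7 (new)  [load 40/125]
  35 → locker 4  [load 125/125]
  25 → locker 1  [load 120/125]
7 storage lockers opened.

7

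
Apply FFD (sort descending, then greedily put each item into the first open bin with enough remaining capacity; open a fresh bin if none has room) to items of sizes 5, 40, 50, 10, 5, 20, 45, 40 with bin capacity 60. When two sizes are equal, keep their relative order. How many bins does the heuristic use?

4

Sorted descending: 50, 45, 40, 40, 20, 10, 5, 5.
  50 → bin 1 (new)  [load 50/60]
  45 → bin 2 (new)  [load 45/60]
  40 → bin 3 (new)  [load 40/60]
  40 → bin 4 (new)  [load 40/60]
  20 → bin 3  [load 60/60]
  10 → bin 1  [load 60/60]
  5 → bin 2  [load 50/60]
  5 → bin 2  [load 55/60]
4 bins opened.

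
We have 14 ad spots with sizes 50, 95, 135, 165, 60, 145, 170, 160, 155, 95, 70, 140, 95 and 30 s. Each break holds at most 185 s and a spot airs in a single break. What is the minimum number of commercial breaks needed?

10

Total = 170 + 165 + 160 + 155 + 145 + 140 + 135 + 95 + 95 + 95 + 70 + 60 + 50 + 30 = 1565 s.
Lower bound: ⌈1565/185⌉ = 9 commercial breaks.
Also, 10 ad spots each exceed 185/2 s, and no two of those can share a break, so at least 10 commercial breaks are needed.
A packing using 10 commercial breaks:
  break 1: 170 = 170
  break 2: 165 = 165
  break 3: 160 = 160
  break 4: 155 + 30 = 185
  break 5: 145 = 145
  break 6: 140 = 140
  break 7: 135 + 50 = 185
  break 8: 95 + 70 = 165
  break 9: 95 + 60 = 155
  break 10: 95 = 95
This matches the lower bound, so 10 is optimal.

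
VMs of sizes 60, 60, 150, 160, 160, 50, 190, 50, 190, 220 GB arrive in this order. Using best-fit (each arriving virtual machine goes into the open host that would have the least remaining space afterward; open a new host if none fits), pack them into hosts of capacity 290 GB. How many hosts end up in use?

  60 → host 1 (new)  [load 60/290]
  60 → host 1  [load 120/290]
  150 → host 1  [load 270/290]
  160 → host 2 (new)  [load 160/290]
  160 → host 3 (new)  [load 160/290]
  50 → host 2  [load 210/290]
  190 → host 4 (new)  [load 190/290]
  50 → host 2  [load 260/290]
  190 → host 5 (new)  [load 190/290]
  220 → host 6 (new)  [load 220/290]
6 hosts opened.

6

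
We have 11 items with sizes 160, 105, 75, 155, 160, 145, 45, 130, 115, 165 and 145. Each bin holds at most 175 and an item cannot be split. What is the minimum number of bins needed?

Total = 165 + 160 + 160 + 155 + 145 + 145 + 130 + 115 + 105 + 75 + 45 = 1400.
Lower bound: ⌈1400/175⌉ = 8 bins.
Also, 9 items each exceed 175/2, and no two of those can share a bin, so at least 9 bins are needed.
A packing using 10 bins:
  bin 1: 165 = 165
  bin 2: 160 = 160
  bin 3: 160 = 160
  bin 4: 155 = 155
  bin 5: 145 = 145
  bin 6: 145 = 145
  bin 7: 130 + 45 = 175
  bin 8: 115 = 115
  bin 9: 105 = 105
  bin 10: 75 = 75
No arrangement into 9 bins stays within capacity, so 10 is optimal.

10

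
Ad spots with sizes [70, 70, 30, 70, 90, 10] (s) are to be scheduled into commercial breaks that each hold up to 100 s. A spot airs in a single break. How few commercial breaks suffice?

4

Total = 90 + 70 + 70 + 70 + 30 + 10 = 340 s.
Lower bound: ⌈340/100⌉ = 4 commercial breaks.
A packing using 4 commercial breaks:
  break 1: 90 + 10 = 100
  break 2: 70 + 30 = 100
  break 3: 70 = 70
  break 4: 70 = 70
This matches the lower bound, so 4 is optimal.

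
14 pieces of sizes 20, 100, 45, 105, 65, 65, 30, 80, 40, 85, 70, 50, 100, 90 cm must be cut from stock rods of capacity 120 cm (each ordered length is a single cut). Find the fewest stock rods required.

9

Total = 105 + 100 + 100 + 90 + 85 + 80 + 70 + 65 + 65 + 50 + 45 + 40 + 30 + 20 = 945 cm.
Lower bound: ⌈945/120⌉ = 8 stock rods.
Also, 9 pieces each exceed 60 cm, and no two of those can share a stock rod, so at least 9 stock rods are needed.
A packing using 9 stock rods:
  stock rod 1: 105 = 105
  stock rod 2: 100 + 20 = 120
  stock rod 3: 100 = 100
  stock rod 4: 90 + 30 = 120
  stock rod 5: 85 = 85
  stock rod 6: 80 + 40 = 120
  stock rod 7: 70 + 50 = 120
  stock rod 8: 65 + 45 = 110
  stock rod 9: 65 = 65
This matches the lower bound, so 9 is optimal.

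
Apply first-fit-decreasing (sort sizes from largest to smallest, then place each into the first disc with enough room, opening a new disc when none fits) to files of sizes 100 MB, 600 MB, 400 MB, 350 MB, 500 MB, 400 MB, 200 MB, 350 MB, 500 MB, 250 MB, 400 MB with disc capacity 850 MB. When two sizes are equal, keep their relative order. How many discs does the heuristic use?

Sorted descending: 600, 500, 500, 400, 400, 400, 350, 350, 250, 200, 100.
  600 → disc 1 (new)  [load 600/850]
  500 → disc 2 (new)  [load 500/850]
  500 → disc 3 (new)  [load 500/850]
  400 → disc 4 (new)  [load 400/850]
  400 → disc 4  [load 800/850]
  400 → disc 5 (new)  [load 400/850]
  350 → disc 2  [load 850/850]
  350 → disc 3  [load 850/850]
  250 → disc 1  [load 850/850]
  200 → disc 5  [load 600/850]
  100 → disc 5  [load 700/850]
5 discs opened.

5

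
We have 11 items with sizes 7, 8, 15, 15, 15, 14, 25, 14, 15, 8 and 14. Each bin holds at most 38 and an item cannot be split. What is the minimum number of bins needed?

5

Total = 25 + 15 + 15 + 15 + 15 + 14 + 14 + 14 + 8 + 8 + 7 = 150.
Lower bound: ⌈150/38⌉ = 4 bins.
A packing using 5 bins:
  bin 1: 25 + 8 = 33
  bin 2: 15 + 15 + 8 = 38
  bin 3: 15 + 15 + 7 = 37
  bin 4: 14 + 14 = 28
  bin 5: 14 = 14
No arrangement into 4 bins stays within capacity, so 5 is optimal.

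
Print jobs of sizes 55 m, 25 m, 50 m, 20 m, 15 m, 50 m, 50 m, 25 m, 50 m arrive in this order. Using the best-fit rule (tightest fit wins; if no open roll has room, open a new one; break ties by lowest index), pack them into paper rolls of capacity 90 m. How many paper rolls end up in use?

5

  55 → roll 1 (new)  [load 55/90]
  25 → roll 1  [load 80/90]
  50 → roll 2 (new)  [load 50/90]
  20 → roll 2  [load 70/90]
  15 → roll 2  [load 85/90]
  50 → roll 3 (new)  [load 50/90]
  50 → roll 4 (new)  [load 50/90]
  25 → roll 3  [load 75/90]
  50 → roll 5 (new)  [load 50/90]
5 paper rolls opened.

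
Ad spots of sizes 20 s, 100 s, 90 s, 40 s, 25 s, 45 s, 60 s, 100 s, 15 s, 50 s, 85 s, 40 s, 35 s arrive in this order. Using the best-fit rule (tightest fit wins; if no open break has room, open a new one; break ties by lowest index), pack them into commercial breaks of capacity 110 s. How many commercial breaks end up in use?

  20 → break 1 (new)  [load 20/110]
  100 → break 2 (new)  [load 100/110]
  90 → break 1  [load 110/110]
  40 → break 3 (new)  [load 40/110]
  25 → break 3  [load 65/110]
  45 → break 3  [load 110/110]
  60 → break 4 (new)  [load 60/110]
  100 → break 5 (new)  [load 100/110]
  15 → break 4  [load 75/110]
  50 → break 6 (new)  [load 50/110]
  85 → break 7 (new)  [load 85/110]
  40 → break 6  [load 90/110]
  35 → break 4  [load 110/110]
7 commercial breaks opened.

7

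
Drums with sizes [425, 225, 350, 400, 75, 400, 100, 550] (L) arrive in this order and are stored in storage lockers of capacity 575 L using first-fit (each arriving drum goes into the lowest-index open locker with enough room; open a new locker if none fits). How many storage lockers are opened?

  425 → locker 1 (new)  [load 425/575]
  225 → locker 2 (new)  [load 225/575]
  350 → locker 2  [load 575/575]
  400 → locker 3 (new)  [load 400/575]
  75 → locker 1  [load 500/575]
  400 → locker 4 (new)  [load 400/575]
  100 → locker 3  [load 500/575]
  550 → locker 5 (new)  [load 550/575]
5 storage lockers opened.

5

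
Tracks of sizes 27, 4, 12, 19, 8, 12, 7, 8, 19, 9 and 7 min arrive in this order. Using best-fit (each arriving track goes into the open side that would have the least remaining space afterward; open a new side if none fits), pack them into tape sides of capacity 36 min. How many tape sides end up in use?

4

  27 → side 1 (new)  [load 27/36]
  4 → side 1  [load 31/36]
  12 → side 2 (new)  [load 12/36]
  19 → side 2  [load 31/36]
  8 → side 3 (new)  [load 8/36]
  12 → side 3  [load 20/36]
  7 → side 3  [load 27/36]
  8 → side 3  [load 35/36]
  19 → side 4 (new)  [load 19/36]
  9 → side 4  [load 28/36]
  7 → side 4  [load 35/36]
4 tape sides opened.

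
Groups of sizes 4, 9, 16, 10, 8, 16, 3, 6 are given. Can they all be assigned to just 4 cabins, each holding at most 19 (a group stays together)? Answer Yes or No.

Yes

A valid assignment using 4 cabins:
  cabin 1: 16 + 3 = 19
  cabin 2: 16 = 16
  cabin 3: 10 + 9 = 19
  cabin 4: 8 + 6 + 4 = 18
Every load is within 19, so 4 cabins suffice.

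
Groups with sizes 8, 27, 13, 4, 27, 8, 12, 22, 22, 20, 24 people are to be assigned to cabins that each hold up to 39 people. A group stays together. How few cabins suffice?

6

Total = 27 + 27 + 24 + 22 + 22 + 20 + 13 + 12 + 8 + 8 + 4 = 187 people.
Lower bound: ⌈187/39⌉ = 5 cabins.
Also, 6 groups each exceed 39/2 people, and no two of those can share a cabin, so at least 6 cabins are needed.
A packing using 6 cabins:
  cabin 1: 27 + 12 = 39
  cabin 2: 27 + 8 + 4 = 39
  cabin 3: 24 + 13 = 37
  cabin 4: 22 + 8 = 30
  cabin 5: 22 = 22
  cabin 6: 20 = 20
This matches the lower bound, so 6 is optimal.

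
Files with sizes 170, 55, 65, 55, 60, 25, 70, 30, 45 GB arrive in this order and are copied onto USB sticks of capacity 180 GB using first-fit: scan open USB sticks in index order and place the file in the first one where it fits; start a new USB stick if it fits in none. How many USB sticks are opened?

4

  170 → USB stick 1 (new)  [load 170/180]
  55 → USB stick 2 (new)  [load 55/180]
  65 → USB stick 2  [load 120/180]
  55 → USB stick 2  [load 175/180]
  60 → USB stick 3 (new)  [load 60/180]
  25 → USB stick 3  [load 85/180]
  70 → USB stick 3  [load 155/180]
  30 → USB stick 4 (new)  [load 30/180]
  45 → USB stick 4  [load 75/180]
4 USB sticks opened.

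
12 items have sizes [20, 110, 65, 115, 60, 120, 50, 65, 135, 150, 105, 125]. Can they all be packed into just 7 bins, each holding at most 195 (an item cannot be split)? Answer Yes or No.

A valid assignment using 7 bins:
  bin 1: 150 + 20 = 170
  bin 2: 135 + 60 = 195
  bin 3: 125 + 65 = 190
  bin 4: 120 + 65 = 185
  bin 5: 115 + 50 = 165
  bin 6: 110 = 110
  bin 7: 105 = 105
Every load is within 195, so 7 bins suffice.

Yes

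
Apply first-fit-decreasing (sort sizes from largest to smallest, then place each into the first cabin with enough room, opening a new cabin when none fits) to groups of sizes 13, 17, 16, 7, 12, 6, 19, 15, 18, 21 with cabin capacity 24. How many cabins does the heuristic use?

8

Sorted descending: 21, 19, 18, 17, 16, 15, 13, 12, 7, 6.
  21 → cabin 1 (new)  [load 21/24]
  19 → cabin 2 (new)  [load 19/24]
  18 → cabin 3 (new)  [load 18/24]
  17 → cabin 4 (new)  [load 17/24]
  16 → cabin 5 (new)  [load 16/24]
  15 → cabin 6 (new)  [load 15/24]
  13 → cabin 7 (new)  [load 13/24]
  12 → cabin 8 (new)  [load 12/24]
  7 → cabin 4  [load 24/24]
  6 → cabin 3  [load 24/24]
8 cabins opened.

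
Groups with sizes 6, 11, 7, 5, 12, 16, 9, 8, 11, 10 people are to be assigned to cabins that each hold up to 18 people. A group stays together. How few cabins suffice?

Total = 16 + 12 + 11 + 11 + 10 + 9 + 8 + 7 + 6 + 5 = 95 people.
Lower bound: ⌈95/18⌉ = 6 cabins.
A packing using 6 cabins:
  cabin 1: 16 = 16
  cabin 2: 12 + 6 = 18
  cabin 3: 11 + 7 = 18
  cabin 4: 11 + 5 = 16
  cabin 5: 10 + 8 = 18
  cabin 6: 9 = 9
This matches the lower bound, so 6 is optimal.

6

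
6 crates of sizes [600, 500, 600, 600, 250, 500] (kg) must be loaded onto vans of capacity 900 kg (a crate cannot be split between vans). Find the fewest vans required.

5

Total = 600 + 600 + 600 + 500 + 500 + 250 = 3050 kg.
Lower bound: ⌈3050/900⌉ = 4 vans.
Also, 5 crates each exceed 450 kg, and no two of those can share a van, so at least 5 vans are needed.
A packing using 5 vans:
  van 1: 600 + 250 = 850
  van 2: 600 = 600
  van 3: 600 = 600
  van 4: 500 = 500
  van 5: 500 = 500
This matches the lower bound, so 5 is optimal.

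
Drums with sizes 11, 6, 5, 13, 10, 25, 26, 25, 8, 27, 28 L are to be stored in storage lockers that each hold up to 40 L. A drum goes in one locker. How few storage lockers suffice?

5

Total = 28 + 27 + 26 + 25 + 25 + 13 + 11 + 10 + 8 + 6 + 5 = 184 L.
Lower bound: ⌈184/40⌉ = 5 storage lockers.
A packing using 5 storage lockers:
  locker 1: 28 + 11 = 39
  locker 2: 27 + 13 = 40
  locker 3: 26 + 10 = 36
  locker 4: 25 + 8 + 6 = 39
  locker 5: 25 + 5 = 30
This matches the lower bound, so 5 is optimal.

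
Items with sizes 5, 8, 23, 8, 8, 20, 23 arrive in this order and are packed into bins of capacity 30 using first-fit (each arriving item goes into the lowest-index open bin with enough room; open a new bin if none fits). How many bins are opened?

  5 → bin 1 (new)  [load 5/30]
  8 → bin 1  [load 13/30]
  23 → bin 2 (new)  [load 23/30]
  8 → bin 1  [load 21/30]
  8 → bin 1  [load 29/30]
  20 → bin 3 (new)  [load 20/30]
  23 → bin 4 (new)  [load 23/30]
4 bins opened.

4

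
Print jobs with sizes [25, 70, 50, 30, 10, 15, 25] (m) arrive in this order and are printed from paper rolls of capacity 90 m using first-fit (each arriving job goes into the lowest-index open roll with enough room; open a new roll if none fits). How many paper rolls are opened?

3

  25 → roll 1 (new)  [load 25/90]
  70 → roll 2 (new)  [load 70/90]
  50 → roll 1  [load 75/90]
  30 → roll 3 (new)  [load 30/90]
  10 → roll 1  [load 85/90]
  15 → roll 2  [load 85/90]
  25 → roll 3  [load 55/90]
3 paper rolls opened.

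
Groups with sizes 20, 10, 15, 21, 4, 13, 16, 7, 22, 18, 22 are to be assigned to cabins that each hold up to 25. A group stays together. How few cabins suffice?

Total = 22 + 22 + 21 + 20 + 18 + 16 + 15 + 13 + 10 + 7 + 4 = 168.
Lower bound: ⌈168/25⌉ = 7 cabins.
Also, 8 groups each exceed 25/2, and no two of those can share a cabin, so at least 8 cabins are needed.
A packing using 8 cabins:
  cabin 1: 22 = 22
  cabin 2: 22 = 22
  cabin 3: 21 + 4 = 25
  cabin 4: 20 = 20
  cabin 5: 18 + 7 = 25
  cabin 6: 16 = 16
  cabin 7: 15 + 10 = 25
  cabin 8: 13 = 13
This matches the lower bound, so 8 is optimal.

8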